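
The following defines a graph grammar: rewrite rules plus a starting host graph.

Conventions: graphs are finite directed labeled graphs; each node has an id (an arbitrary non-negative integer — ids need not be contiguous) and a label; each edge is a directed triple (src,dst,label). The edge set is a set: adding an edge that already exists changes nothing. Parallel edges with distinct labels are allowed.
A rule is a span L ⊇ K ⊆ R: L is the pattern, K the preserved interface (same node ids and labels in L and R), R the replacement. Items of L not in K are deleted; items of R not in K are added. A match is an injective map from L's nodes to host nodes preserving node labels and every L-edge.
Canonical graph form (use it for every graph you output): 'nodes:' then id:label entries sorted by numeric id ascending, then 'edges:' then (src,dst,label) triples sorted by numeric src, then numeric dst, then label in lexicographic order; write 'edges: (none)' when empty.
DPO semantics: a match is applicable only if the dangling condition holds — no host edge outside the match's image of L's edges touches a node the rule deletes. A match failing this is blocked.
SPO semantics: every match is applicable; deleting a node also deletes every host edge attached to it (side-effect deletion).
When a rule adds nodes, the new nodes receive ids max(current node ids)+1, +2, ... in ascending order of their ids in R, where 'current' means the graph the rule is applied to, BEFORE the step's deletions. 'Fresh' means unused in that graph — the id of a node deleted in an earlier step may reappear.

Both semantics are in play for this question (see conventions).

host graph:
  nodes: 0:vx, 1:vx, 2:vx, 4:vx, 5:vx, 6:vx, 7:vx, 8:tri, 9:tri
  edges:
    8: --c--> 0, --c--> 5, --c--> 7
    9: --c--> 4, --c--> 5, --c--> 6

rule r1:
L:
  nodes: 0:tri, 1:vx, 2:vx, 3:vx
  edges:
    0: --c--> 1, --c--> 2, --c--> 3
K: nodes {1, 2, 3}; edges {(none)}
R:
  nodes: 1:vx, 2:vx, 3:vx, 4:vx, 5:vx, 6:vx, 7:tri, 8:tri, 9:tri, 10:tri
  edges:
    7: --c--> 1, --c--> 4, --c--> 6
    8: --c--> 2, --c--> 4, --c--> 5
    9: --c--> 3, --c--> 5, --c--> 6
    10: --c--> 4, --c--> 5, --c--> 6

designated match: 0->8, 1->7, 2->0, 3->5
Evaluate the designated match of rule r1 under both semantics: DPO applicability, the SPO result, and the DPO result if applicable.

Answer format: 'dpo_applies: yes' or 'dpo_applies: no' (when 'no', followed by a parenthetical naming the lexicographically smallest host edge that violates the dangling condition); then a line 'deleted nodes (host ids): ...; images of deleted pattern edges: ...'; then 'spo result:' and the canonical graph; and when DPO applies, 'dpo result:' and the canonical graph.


dpo_applies: yes
deleted nodes (host ids): 8; images of deleted pattern edges: (8,0,c); (8,5,c); (8,7,c)
spo result:
nodes: 0:vx, 1:vx, 2:vx, 4:vx, 5:vx, 6:vx, 7:vx, 9:tri, 10:vx, 11:vx, 12:vx, 13:tri, 14:tri, 15:tri, 16:tri
edges: (9,4,c); (9,5,c); (9,6,c); (13,7,c); (13,10,c); (13,12,c); (14,0,c); (14,10,c); (14,11,c); (15,5,c); (15,11,c); (15,12,c); (16,10,c); (16,11,c); (16,12,c)
dpo result:
nodes: 0:vx, 1:vx, 2:vx, 4:vx, 5:vx, 6:vx, 7:vx, 9:tri, 10:vx, 11:vx, 12:vx, 13:tri, 14:tri, 15:tri, 16:tri
edges: (9,4,c); (9,5,c); (9,6,c); (13,7,c); (13,10,c); (13,12,c); (14,0,c); (14,10,c); (14,11,c); (15,5,c); (15,11,c); (15,12,c); (16,10,c); (16,11,c); (16,12,c)


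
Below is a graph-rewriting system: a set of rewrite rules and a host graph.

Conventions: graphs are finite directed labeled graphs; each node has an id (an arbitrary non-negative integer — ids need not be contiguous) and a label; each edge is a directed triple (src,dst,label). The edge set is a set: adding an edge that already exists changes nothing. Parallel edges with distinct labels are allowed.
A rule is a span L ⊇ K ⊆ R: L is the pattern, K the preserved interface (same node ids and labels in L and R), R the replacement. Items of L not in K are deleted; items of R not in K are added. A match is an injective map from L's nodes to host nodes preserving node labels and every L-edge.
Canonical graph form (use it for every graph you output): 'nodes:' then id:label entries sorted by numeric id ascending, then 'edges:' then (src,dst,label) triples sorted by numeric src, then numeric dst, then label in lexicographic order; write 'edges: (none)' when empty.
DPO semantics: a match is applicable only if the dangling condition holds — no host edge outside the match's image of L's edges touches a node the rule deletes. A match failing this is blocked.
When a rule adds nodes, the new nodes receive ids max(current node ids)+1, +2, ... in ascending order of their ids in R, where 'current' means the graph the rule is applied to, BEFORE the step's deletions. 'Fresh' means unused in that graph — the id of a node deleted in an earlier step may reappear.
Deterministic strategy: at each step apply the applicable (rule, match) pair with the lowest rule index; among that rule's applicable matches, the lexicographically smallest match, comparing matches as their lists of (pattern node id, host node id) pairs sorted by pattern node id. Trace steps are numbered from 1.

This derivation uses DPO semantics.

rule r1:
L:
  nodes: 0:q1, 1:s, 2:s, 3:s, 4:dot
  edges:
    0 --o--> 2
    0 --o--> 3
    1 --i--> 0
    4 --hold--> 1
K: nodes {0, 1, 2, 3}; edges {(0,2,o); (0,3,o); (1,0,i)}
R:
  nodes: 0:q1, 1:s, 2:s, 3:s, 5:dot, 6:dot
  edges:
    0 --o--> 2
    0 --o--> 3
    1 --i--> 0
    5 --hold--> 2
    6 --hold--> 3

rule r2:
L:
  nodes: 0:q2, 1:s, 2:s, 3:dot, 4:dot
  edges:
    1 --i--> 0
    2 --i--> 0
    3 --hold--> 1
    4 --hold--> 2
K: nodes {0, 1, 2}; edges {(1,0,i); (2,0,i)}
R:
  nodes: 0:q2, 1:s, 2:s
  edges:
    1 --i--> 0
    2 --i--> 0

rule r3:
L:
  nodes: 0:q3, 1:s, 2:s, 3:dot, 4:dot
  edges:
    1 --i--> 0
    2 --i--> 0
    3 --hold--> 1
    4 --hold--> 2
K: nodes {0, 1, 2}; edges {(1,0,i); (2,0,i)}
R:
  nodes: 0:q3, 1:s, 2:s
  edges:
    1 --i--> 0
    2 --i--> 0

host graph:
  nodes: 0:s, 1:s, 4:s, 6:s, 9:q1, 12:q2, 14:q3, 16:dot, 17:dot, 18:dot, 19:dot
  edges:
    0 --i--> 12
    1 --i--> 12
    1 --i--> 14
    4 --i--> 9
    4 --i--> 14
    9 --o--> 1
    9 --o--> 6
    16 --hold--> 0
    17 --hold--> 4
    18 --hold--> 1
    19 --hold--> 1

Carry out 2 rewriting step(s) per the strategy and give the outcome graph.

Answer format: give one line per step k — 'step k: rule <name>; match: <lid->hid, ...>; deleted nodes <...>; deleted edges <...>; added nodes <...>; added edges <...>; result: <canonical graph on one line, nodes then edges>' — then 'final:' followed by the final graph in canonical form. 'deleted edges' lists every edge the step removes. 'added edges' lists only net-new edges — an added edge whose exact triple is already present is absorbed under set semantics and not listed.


step 1: rule r1; match: 0->9, 1->4, 2->1, 3->6, 4->17; deleted nodes 17; deleted edges (17,4,hold); added nodes 20, 21; added edges (20,1,hold); (21,6,hold); result: nodes: 0:s, 1:s, 4:s, 6:s, 9:q1, 12:q2, 14:q3, 16:dot, 18:dot, 19:dot, 20:dot, 21:dot edges: (0,12,i); (1,12,i); (1,14,i); (4,9,i); (4,14,i); (9,1,o); (9,6,o); (16,0,hold); (18,1,hold); (19,1,hold); (20,1,hold); (21,6,hold)
step 2: rule r2; match: 0->12, 1->0, 2->1, 3->16, 4->18; deleted nodes 16, 18; deleted edges (16,0,hold); (18,1,hold); added nodes (none); added edges (none); result: nodes: 0:s, 1:s, 4:s, 6:s, 9:q1, 12:q2, 14:q3, 19:dot, 20:dot, 21:dot edges: (0,12,i); (1,12,i); (1,14,i); (4,9,i); (4,14,i); (9,1,o); (9,6,o); (19,1,hold); (20,1,hold); (21,6,hold)
final:
nodes: 0:s, 1:s, 4:s, 6:s, 9:q1, 12:q2, 14:q3, 19:dot, 20:dot, 21:dot
edges: (0,12,i); (1,12,i); (1,14,i); (4,9,i); (4,14,i); (9,1,o); (9,6,o); (19,1,hold); (20,1,hold); (21,6,hold)


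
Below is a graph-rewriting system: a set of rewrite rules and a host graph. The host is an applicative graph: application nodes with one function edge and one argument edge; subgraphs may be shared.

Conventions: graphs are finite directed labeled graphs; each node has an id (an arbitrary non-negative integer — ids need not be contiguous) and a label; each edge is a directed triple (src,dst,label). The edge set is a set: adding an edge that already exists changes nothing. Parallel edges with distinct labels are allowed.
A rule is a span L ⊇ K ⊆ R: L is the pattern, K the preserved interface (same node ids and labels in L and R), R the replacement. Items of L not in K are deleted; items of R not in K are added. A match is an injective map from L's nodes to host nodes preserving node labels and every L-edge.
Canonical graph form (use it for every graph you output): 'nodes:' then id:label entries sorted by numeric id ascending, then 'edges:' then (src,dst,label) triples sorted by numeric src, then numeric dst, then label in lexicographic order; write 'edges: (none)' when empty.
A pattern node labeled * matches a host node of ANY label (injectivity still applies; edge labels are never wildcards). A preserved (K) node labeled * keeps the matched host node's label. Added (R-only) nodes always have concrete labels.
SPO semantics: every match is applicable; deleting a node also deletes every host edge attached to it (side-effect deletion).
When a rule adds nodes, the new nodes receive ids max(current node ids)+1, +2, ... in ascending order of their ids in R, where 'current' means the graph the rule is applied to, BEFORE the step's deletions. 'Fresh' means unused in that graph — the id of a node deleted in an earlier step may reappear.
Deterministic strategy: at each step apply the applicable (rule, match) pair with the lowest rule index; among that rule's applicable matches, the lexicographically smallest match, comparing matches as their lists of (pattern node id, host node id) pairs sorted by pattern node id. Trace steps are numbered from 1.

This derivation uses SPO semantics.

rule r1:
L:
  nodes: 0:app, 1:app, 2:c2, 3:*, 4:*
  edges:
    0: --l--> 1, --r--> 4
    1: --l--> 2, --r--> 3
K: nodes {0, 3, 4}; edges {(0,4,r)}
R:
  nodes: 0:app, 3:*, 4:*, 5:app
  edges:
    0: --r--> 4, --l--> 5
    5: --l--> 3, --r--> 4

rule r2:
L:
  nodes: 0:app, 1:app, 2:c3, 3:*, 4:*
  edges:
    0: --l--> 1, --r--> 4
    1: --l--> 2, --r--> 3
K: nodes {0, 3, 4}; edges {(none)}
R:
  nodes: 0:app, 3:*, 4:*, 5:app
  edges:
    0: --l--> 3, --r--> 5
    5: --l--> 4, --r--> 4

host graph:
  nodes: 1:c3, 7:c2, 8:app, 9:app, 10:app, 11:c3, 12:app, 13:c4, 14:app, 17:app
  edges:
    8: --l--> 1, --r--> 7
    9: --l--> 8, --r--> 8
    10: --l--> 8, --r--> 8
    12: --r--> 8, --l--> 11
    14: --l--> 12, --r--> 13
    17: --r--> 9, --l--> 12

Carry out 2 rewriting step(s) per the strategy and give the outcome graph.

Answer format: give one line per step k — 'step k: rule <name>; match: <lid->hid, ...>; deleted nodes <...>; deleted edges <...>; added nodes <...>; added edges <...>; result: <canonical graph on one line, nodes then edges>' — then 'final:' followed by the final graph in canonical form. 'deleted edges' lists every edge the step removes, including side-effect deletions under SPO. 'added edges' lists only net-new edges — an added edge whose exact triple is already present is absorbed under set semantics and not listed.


step 1: rule r2; match: 0->14, 1->12, 2->11, 3->8, 4->13; deleted nodes 11, 12; deleted edges (12,8,r); (12,11,l); (14,12,l); (14,13,r); (17,12,l); added nodes 18; added edges (14,8,l); (14,18,r); (18,13,l); (18,13,r); result: nodes: 1:c3, 7:c2, 8:app, 9:app, 10:app, 13:c4, 14:app, 17:app, 18:app edges: (8,1,l); (8,7,r); (9,8,l); (9,8,r); (10,8,l); (10,8,r); (14,8,l); (14,18,r); (17,9,r); (18,13,l); (18,13,r)
step 2: rule r2; match: 0->14, 1->8, 2->1, 3->7, 4->18; deleted nodes 1, 8; deleted edges (8,1,l); (8,7,r); (9,8,l); (9,8,r); (10,8,l); (10,8,r); (14,8,l); (14,18,r); added nodes 19; added edges (14,7,l); (14,19,r); (19,18,l); (19,18,r); result: nodes: 7:c2, 9:app, 10:app, 13:c4, 14:app, 17:app, 18:app, 19:app edges: (14,7,l); (14,19,r); (17,9,r); (18,13,l); (18,13,r); (19,18,l); (19,18,r)
final:
nodes: 7:c2, 9:app, 10:app, 13:c4, 14:app, 17:app, 18:app, 19:app
edges: (14,7,l); (14,19,r); (17,9,r); (18,13,l); (18,13,r); (19,18,l); (19,18,r)


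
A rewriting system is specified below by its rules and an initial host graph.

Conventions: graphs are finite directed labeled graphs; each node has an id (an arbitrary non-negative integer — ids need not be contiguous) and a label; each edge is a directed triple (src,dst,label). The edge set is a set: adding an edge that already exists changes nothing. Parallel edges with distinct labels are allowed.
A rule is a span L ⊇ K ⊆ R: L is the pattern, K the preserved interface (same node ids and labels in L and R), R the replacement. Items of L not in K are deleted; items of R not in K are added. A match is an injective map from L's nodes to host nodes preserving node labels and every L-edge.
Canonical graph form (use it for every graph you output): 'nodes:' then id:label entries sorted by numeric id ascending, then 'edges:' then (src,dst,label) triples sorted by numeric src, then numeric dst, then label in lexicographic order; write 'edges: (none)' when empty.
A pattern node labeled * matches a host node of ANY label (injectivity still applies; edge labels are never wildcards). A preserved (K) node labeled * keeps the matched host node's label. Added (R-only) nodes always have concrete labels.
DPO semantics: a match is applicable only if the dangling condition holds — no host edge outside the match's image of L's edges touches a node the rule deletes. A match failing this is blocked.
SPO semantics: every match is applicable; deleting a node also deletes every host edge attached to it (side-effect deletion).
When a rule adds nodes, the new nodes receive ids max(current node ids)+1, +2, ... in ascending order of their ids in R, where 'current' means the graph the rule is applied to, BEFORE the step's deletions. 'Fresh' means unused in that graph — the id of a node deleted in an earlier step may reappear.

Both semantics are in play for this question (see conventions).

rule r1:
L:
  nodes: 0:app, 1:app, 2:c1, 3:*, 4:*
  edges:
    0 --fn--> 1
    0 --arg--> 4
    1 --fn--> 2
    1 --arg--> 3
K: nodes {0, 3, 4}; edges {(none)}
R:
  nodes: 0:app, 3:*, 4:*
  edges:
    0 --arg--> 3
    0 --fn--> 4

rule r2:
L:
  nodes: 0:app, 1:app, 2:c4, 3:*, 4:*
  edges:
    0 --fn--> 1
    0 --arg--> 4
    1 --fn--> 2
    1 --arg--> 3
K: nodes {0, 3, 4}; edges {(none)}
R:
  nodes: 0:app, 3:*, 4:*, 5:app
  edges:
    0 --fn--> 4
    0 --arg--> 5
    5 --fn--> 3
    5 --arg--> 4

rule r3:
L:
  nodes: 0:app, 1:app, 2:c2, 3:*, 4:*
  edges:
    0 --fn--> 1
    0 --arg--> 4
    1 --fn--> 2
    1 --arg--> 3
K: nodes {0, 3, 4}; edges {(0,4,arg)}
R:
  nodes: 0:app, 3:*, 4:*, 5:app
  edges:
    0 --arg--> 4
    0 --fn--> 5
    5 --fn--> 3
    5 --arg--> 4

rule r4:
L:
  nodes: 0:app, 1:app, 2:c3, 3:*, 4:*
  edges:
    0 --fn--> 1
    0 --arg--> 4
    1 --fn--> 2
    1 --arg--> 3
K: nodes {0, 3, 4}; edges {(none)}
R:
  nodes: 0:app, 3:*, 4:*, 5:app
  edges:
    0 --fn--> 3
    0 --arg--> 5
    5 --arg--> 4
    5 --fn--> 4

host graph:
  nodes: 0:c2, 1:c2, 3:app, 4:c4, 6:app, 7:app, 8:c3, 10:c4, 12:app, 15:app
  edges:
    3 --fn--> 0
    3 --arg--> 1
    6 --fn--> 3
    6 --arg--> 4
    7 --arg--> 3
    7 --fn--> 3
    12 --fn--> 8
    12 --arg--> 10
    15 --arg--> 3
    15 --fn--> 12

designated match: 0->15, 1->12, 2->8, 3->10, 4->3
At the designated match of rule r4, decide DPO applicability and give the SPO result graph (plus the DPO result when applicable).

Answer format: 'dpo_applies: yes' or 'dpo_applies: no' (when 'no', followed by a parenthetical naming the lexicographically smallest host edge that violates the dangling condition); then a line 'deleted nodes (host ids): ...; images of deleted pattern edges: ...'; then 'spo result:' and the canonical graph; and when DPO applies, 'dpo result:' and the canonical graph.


dpo_applies: yes
deleted nodes (host ids): 8, 12; images of deleted pattern edges: (12,8,fn); (12,10,arg); (15,3,arg); (15,12,fn)
spo result:
nodes: 0:c2, 1:c2, 3:app, 4:c4, 6:app, 7:app, 10:c4, 15:app, 16:app
edges: (3,0,fn); (3,1,arg); (6,3,fn); (6,4,arg); (7,3,arg); (7,3,fn); (15,10,fn); (15,16,arg); (16,3,arg); (16,3,fn)
dpo result:
nodes: 0:c2, 1:c2, 3:app, 4:c4, 6:app, 7:app, 10:c4, 15:app, 16:app
edges: (3,0,fn); (3,1,arg); (6,3,fn); (6,4,arg); (7,3,arg); (7,3,fn); (15,10,fn); (15,16,arg); (16,3,arg); (16,3,fn)


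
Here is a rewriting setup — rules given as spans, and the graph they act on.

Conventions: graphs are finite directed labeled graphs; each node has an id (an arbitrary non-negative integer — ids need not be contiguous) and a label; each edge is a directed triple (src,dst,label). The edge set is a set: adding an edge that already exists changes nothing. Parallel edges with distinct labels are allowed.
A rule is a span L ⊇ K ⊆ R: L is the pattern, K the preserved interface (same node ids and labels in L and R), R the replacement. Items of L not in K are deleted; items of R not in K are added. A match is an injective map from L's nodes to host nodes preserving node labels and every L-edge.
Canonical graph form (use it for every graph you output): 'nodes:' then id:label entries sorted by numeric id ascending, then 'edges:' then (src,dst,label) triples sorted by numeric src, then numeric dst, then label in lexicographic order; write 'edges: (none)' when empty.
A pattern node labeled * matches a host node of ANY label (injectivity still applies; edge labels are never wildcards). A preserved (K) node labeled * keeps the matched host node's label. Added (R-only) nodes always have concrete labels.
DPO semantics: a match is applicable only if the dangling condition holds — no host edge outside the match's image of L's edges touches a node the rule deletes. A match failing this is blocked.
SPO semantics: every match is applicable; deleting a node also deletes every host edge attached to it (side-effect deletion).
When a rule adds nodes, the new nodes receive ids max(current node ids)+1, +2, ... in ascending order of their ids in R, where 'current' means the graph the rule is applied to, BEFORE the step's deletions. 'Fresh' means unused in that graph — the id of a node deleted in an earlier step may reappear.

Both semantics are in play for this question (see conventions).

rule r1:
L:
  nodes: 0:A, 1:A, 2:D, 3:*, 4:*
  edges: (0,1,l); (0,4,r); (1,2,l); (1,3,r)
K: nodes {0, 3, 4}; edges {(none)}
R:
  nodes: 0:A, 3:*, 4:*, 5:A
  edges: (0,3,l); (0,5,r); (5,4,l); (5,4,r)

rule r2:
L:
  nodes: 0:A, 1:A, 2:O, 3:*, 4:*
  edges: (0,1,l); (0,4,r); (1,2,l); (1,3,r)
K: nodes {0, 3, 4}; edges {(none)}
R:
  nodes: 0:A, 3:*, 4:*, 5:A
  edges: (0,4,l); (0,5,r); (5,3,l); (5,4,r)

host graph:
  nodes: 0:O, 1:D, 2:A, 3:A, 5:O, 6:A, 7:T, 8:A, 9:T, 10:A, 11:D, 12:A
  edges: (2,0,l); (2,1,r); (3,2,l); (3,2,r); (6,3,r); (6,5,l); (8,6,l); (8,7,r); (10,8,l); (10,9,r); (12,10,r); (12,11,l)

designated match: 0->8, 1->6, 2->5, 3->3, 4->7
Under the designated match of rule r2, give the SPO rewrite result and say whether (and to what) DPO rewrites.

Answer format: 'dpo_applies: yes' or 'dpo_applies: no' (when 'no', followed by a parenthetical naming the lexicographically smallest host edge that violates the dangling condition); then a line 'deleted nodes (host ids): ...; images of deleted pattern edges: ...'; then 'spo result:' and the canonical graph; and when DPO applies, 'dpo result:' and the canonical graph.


dpo_applies: yes
deleted nodes (host ids): 5, 6; images of deleted pattern edges: (6,3,r); (6,5,l); (8,6,l); (8,7,r)
spo result:
nodes: 0:O, 1:D, 2:A, 3:A, 7:T, 8:A, 9:T, 10:A, 11:D, 12:A, 13:A
edges: (2,0,l); (2,1,r); (3,2,l); (3,2,r); (8,7,l); (8,13,r); (10,8,l); (10,9,r); (12,10,r); (12,11,l); (13,3,l); (13,7,r)
dpo result:
nodes: 0:O, 1:D, 2:A, 3:A, 7:T, 8:A, 9:T, 10:A, 11:D, 12:A, 13:A
edges: (2,0,l); (2,1,r); (3,2,l); (3,2,r); (8,7,l); (8,13,r); (10,8,l); (10,9,r); (12,10,r); (12,11,l); (13,3,l); (13,7,r)


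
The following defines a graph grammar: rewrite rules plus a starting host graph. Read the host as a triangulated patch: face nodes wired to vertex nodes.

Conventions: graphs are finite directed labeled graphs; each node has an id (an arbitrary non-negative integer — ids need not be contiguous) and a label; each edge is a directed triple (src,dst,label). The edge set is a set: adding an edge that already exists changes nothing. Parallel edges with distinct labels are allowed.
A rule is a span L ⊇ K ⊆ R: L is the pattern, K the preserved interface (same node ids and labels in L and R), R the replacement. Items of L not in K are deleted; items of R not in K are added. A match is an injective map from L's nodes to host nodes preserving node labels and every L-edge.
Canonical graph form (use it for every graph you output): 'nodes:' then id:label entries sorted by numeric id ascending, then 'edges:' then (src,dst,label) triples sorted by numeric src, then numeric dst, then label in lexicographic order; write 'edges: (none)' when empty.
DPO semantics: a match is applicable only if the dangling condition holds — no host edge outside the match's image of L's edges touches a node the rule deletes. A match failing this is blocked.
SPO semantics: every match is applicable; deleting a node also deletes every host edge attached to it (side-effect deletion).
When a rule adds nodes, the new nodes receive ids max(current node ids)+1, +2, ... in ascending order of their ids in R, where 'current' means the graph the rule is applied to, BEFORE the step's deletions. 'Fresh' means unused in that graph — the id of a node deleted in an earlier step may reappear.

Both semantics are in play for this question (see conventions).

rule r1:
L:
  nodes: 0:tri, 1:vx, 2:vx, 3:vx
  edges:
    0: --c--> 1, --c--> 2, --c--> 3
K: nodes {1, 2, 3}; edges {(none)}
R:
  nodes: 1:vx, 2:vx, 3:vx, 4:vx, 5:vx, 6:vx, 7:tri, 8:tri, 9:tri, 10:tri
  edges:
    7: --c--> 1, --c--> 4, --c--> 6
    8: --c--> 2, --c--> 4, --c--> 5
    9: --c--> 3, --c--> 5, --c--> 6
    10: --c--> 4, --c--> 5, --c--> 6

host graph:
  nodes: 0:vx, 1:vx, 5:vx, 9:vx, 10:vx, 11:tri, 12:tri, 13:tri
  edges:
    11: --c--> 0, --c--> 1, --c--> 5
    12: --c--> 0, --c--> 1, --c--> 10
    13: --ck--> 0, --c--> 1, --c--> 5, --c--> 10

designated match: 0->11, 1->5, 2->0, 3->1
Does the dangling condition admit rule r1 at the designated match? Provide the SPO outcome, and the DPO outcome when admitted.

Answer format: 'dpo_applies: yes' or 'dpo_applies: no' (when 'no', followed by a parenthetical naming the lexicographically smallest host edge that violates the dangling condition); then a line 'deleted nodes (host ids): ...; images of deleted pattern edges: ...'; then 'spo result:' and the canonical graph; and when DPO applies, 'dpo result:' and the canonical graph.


dpo_applies: yes
deleted nodes (host ids): 11; images of deleted pattern edges: (11,0,c); (11,1,c); (11,5,c)
spo result:
nodes: 0:vx, 1:vx, 5:vx, 9:vx, 10:vx, 12:tri, 13:tri, 14:vx, 15:vx, 16:vx, 17:tri, 18:tri, 19:tri, 20:tri
edges: (12,0,c); (12,1,c); (12,10,c); (13,0,ck); (13,1,c); (13,5,c); (13,10,c); (17,5,c); (17,14,c); (17,16,c); (18,0,c); (18,14,c); (18,15,c); (19,1,c); (19,15,c); (19,16,c); (20,14,c); (20,15,c); (20,16,c)
dpo result:
nodes: 0:vx, 1:vx, 5:vx, 9:vx, 10:vx, 12:tri, 13:tri, 14:vx, 15:vx, 16:vx, 17:tri, 18:tri, 19:tri, 20:tri
edges: (12,0,c); (12,1,c); (12,10,c); (13,0,ck); (13,1,c); (13,5,c); (13,10,c); (17,5,c); (17,14,c); (17,16,c); (18,0,c); (18,14,c); (18,15,c); (19,1,c); (19,15,c); (19,16,c); (20,14,c); (20,15,c); (20,16,c)


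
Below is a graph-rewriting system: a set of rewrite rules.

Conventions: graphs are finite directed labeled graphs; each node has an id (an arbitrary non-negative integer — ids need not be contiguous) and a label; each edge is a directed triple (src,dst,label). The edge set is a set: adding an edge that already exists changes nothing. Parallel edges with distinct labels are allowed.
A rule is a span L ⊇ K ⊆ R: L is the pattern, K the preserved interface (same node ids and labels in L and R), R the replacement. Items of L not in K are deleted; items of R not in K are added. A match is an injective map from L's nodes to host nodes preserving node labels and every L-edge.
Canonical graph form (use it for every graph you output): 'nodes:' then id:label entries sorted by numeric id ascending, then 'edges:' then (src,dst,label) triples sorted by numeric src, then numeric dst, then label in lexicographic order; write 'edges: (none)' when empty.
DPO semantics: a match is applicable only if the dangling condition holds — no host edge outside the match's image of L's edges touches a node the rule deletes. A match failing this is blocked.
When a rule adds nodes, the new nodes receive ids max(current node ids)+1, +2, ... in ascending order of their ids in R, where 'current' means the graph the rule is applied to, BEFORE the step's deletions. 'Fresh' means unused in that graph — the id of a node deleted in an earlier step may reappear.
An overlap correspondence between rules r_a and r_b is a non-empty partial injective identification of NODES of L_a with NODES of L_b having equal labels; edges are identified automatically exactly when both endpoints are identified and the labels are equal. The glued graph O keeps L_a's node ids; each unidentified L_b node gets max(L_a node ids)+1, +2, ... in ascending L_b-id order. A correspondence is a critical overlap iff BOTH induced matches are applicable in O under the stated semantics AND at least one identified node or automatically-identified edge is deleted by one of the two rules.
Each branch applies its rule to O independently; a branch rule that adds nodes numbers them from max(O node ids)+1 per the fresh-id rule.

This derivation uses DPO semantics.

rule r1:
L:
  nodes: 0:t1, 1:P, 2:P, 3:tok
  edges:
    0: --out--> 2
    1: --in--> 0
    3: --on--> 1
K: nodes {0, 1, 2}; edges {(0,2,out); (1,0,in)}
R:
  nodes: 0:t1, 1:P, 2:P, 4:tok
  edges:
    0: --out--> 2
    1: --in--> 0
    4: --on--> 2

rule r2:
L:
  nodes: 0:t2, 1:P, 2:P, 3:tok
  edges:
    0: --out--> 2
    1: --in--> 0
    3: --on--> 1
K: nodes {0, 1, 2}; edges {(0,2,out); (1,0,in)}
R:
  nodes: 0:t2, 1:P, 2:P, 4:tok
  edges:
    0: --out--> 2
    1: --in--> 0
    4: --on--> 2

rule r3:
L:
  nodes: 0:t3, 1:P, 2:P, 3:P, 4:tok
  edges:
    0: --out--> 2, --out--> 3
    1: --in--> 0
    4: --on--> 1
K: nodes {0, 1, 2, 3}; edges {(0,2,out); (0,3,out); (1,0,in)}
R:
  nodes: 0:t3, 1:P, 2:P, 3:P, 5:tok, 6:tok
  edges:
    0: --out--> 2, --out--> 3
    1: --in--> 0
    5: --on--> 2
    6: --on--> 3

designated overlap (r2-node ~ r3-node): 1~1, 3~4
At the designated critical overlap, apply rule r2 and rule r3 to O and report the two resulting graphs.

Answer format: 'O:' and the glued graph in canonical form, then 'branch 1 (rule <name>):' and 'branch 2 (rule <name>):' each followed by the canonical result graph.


O:
nodes: 0:t2, 1:P, 2:P, 3:tok, 4:t3, 5:P, 6:P
edges: (0,2,out); (1,0,in); (1,4,in); (3,1,on); (4,5,out); (4,6,out)
branch 1 (rule r2):
nodes: 0:t2, 1:P, 2:P, 4:t3, 5:P, 6:P, 7:tok
edges: (0,2,out); (1,0,in); (1,4,in); (4,5,out); (4,6,out); (7,2,on)
branch 2 (rule r3):
nodes: 0:t2, 1:P, 2:P, 4:t3, 5:P, 6:P, 7:tok, 8:tok
edges: (0,2,out); (1,0,in); (1,4,in); (4,5,out); (4,6,out); (7,5,on); (8,6,on)


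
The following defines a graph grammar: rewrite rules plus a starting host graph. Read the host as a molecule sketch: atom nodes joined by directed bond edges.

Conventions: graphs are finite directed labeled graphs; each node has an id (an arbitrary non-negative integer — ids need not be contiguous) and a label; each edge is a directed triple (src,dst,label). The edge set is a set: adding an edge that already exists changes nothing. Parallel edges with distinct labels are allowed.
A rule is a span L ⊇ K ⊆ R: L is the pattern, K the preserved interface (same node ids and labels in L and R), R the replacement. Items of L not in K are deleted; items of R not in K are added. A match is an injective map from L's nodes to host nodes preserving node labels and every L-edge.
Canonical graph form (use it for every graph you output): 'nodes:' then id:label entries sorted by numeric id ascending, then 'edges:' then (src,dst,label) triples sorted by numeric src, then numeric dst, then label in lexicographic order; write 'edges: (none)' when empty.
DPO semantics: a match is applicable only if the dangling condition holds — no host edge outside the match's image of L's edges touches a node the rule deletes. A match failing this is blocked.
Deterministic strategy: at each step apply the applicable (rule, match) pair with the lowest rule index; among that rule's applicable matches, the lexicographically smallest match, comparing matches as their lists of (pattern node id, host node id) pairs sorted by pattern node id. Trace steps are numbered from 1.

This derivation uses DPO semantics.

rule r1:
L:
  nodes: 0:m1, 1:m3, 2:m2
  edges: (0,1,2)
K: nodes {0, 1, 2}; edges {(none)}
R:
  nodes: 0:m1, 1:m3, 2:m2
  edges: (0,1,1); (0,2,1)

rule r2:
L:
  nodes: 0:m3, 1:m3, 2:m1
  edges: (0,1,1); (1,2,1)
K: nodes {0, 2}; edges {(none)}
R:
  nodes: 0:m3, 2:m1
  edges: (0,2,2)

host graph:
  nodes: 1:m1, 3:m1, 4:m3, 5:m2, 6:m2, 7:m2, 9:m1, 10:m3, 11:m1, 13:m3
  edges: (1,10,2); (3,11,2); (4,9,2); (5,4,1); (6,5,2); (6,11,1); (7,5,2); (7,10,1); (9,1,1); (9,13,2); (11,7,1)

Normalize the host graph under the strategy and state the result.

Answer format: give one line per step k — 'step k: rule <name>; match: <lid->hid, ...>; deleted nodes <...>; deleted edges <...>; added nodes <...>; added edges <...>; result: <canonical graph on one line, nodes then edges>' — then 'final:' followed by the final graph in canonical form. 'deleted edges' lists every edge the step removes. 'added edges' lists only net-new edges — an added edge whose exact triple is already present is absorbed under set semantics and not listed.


step 1: rule r1; match: 0->1, 1->10, 2->5; deleted nodes (none); deleted edges (1,10,2); added nodes (none); added edges (1,5,1); (1,10,1); result: nodes: 1:m1, 3:m1, 4:m3, 5:m2, 6:m2, 7:m2, 9:m1, 10:m3, 11:m1, 13:m3 edges: (1,5,1); (1,10,1); (3,11,2); (4,9,2); (5,4,1); (6,5,2); (6,11,1); (7,5,2); (7,10,1); (9,1,1); (9,13,2); (11,7,1)
step 2: rule r1; match: 0->9, 1->13, 2->5; deleted nodes (none); deleted edges (9,13,2); added nodes (none); added edges (9,5,1); (9,13,1); result: nodes: 1:m1, 3:m1, 4:m3, 5:m2, 6:m2, 7:m2, 9:m1, 10:m3, 11:m1, 13:m3 edges: (1,5,1); (1,10,1); (3,11,2); (4,9,2); (5,4,1); (6,5,2); (6,11,1); (7,5,2); (7,10,1); (9,1,1); (9,5,1); (9,13,1); (11,7,1)
final:
nodes: 1:m1, 3:m1, 4:m3, 5:m2, 6:m2, 7:m2, 9:m1, 10:m3, 11:m1, 13:m3
edges: (1,5,1); (1,10,1); (3,11,2); (4,9,2); (5,4,1); (6,5,2); (6,11,1); (7,5,2); (7,10,1); (9,1,1); (9,5,1); (9,13,1); (11,7,1)


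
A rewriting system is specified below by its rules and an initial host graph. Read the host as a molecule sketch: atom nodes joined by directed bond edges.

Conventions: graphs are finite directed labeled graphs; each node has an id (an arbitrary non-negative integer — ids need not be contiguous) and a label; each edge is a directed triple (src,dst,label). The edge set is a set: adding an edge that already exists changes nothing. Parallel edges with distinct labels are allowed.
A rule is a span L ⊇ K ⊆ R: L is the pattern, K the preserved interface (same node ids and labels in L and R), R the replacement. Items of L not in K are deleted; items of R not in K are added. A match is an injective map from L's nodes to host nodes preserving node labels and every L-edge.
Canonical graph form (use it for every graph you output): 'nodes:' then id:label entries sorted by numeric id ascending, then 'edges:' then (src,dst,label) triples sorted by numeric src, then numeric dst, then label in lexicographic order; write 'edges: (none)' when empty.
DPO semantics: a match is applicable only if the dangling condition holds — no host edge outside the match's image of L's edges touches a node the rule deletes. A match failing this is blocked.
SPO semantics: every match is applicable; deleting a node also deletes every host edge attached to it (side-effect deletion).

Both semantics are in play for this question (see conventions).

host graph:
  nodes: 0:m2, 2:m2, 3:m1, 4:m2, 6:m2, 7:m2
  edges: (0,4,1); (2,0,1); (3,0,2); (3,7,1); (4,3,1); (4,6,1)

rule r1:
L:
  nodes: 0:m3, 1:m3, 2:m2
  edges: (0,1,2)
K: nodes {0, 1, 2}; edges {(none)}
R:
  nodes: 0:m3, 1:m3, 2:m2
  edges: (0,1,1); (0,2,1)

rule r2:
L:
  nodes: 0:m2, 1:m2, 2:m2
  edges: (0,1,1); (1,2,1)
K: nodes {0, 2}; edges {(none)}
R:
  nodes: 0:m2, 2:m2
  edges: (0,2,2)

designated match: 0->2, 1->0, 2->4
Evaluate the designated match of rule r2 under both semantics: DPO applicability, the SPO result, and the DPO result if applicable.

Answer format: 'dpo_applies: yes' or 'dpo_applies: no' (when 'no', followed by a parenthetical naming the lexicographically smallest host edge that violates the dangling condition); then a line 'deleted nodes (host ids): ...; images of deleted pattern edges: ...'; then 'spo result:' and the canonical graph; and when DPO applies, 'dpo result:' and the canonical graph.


dpo_applies: no
(the rule deletes node 0, which keeps host edge (3,0,2) outside the match image — the dangling condition fails, DPO blocks; SPO proceeds and side-deletes such edges)
deleted nodes (host ids): 0; images of deleted pattern edges: (0,4,1); (2,0,1)
spo result:
nodes: 2:m2, 3:m1, 4:m2, 6:m2, 7:m2
edges: (2,4,2); (3,7,1); (4,3,1); (4,6,1)


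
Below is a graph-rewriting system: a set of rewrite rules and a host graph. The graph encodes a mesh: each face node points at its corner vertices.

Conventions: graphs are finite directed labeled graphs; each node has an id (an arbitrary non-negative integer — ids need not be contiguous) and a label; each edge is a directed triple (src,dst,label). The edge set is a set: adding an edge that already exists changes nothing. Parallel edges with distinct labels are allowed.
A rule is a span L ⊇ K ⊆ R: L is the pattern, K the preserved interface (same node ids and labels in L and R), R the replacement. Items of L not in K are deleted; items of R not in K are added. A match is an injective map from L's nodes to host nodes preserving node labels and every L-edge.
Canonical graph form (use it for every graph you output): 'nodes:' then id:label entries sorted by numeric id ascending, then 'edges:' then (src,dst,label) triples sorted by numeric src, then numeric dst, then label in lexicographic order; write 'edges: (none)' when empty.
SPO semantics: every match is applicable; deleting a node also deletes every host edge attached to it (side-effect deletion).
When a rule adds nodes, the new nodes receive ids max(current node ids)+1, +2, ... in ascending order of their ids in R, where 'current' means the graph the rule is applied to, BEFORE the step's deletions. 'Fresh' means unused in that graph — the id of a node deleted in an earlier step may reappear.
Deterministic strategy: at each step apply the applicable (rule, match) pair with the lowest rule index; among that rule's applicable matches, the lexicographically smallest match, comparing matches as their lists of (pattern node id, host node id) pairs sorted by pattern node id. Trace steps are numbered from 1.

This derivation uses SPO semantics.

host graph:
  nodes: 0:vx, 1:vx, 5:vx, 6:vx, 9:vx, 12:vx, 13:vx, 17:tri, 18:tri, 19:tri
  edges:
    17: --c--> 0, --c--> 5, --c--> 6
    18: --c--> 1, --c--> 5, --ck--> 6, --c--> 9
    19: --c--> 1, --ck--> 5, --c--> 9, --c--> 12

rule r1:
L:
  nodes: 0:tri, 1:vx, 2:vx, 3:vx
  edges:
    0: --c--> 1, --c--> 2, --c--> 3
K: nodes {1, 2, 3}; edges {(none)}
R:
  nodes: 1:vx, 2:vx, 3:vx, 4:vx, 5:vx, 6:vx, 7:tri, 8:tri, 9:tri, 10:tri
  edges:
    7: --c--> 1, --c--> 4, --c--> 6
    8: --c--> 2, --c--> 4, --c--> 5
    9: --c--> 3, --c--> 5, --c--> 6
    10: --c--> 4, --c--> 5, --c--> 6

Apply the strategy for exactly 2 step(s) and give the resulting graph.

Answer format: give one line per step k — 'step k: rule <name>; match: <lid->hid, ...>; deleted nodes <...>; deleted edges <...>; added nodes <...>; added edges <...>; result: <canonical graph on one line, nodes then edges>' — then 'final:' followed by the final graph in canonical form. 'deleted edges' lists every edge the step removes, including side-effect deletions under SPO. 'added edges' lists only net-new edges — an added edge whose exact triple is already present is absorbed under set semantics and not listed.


step 1: rule r1; match: 0->17, 1->0, 2->5, 3->6; deleted nodes 17; deleted edges (17,0,c); (17,5,c); (17,6,c); added nodes 20, 21, 22, 23, 24, 25, 26; added edges (23,0,c); (23,20,c); (23,22,c); (24,5,c); (24,20,c); (24,21,c); (25,6,c); (25,21,c); (25,22,c); (26,20,c); (26,21,c); (26,22,c); result: nodes: 0:vx, 1:vx, 5:vx, 6:vx, 9:vx, 12:vx, 13:vx, 18:tri, 19:tri, 20:vx, 21:vx, 22:vx, 23:tri, 24:tri, 25:tri, 26:tri edges: (18,1,c); (18,5,c); (18,6,ck); (18,9,c); (19,1,c); (19,5,ck); (19,9,c); (19,12,c); (23,0,c); (23,20,c); (23,22,c); (24,5,c); (24,20,c); (24,21,c); (25,6,c); (25,21,c); (25,22,c); (26,20,c); (26,21,c); (26,22,c)
step 2: rule r1; match: 0->18, 1->1, 2->5, 3->9; deleted nodes 18; deleted edges (18,1,c); (18,5,c); (18,6,ck); (18,9,c); added nodes 27, 28, 29, 30, 31, 32, 33; added edges (30,1,c); (30,27,c); (30,29,c); (31,5,c); (31,27,c); (31,28,c); (32,9,c); (32,28,c); (32,29,c); (33,27,c); (33,28,c); (33,29,c); result: nodes: 0:vx, 1:vx, 5:vx, 6:vx, 9:vx, 12:vx, 13:vx, 19:tri, 20:vx, 21:vx, 22:vx, 23:tri, 24:tri, 25:tri, 26:tri, 27:vx, 28:vx, 29:vx, 30:tri, 31:tri, 32:tri, 33:tri edges: (19,1,c); (19,5,ck); (19,9,c); (19,12,c); (23,0,c); (23,20,c); (23,22,c); (24,5,c); (24,20,c); (24,21,c); (25,6,c); (25,21,c); (25,22,c); (26,20,c); (26,21,c); (26,22,c); (30,1,c); (30,27,c); (30,29,c); (31,5,c); (31,27,c); (31,28,c); (32,9,c); (32,28,c); (32,29,c); (33,27,c); (33,28,c); (33,29,c)
final:
nodes: 0:vx, 1:vx, 5:vx, 6:vx, 9:vx, 12:vx, 13:vx, 19:tri, 20:vx, 21:vx, 22:vx, 23:tri, 24:tri, 25:tri, 26:tri, 27:vx, 28:vx, 29:vx, 30:tri, 31:tri, 32:tri, 33:tri
edges: (19,1,c); (19,5,ck); (19,9,c); (19,12,c); (23,0,c); (23,20,c); (23,22,c); (24,5,c); (24,20,c); (24,21,c); (25,6,c); (25,21,c); (25,22,c); (26,20,c); (26,21,c); (26,22,c); (30,1,c); (30,27,c); (30,29,c); (31,5,c); (31,27,c); (31,28,c); (32,9,c); (32,28,c); (32,29,c); (33,27,c); (33,28,c); (33,29,c)


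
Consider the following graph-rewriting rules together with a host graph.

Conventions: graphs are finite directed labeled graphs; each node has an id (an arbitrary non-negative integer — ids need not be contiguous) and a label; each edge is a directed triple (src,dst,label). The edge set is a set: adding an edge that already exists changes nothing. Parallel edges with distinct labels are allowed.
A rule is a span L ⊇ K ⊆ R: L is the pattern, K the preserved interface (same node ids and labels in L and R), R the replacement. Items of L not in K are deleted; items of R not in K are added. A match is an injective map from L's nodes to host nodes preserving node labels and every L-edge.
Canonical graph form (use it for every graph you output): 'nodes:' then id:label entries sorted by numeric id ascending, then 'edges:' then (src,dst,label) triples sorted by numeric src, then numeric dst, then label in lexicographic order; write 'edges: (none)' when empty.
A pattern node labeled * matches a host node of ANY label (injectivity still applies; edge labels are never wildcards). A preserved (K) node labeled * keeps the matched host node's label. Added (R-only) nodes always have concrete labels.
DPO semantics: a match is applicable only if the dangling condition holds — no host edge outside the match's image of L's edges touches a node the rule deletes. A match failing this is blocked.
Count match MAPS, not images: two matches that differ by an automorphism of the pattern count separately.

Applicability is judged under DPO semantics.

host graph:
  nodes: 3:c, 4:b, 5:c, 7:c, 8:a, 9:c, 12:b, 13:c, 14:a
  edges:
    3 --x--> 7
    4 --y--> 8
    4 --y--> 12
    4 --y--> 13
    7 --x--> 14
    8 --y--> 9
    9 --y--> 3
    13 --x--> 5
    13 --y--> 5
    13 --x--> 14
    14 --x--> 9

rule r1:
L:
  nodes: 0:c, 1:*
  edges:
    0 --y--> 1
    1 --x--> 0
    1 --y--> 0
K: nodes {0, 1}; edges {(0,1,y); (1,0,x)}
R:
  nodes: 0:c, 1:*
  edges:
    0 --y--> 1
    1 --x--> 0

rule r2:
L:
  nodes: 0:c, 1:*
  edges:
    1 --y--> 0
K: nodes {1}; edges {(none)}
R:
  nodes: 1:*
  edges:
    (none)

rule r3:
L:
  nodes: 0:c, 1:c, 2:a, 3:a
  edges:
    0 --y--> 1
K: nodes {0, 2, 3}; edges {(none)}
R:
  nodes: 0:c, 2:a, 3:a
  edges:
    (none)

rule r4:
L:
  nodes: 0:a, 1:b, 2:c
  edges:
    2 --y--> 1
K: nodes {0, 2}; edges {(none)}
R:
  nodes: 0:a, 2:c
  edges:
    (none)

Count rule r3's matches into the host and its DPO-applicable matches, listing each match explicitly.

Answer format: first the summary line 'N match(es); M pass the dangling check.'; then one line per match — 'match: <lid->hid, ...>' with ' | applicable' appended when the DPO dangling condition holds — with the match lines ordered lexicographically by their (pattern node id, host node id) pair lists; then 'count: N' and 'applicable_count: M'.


4 match(es); 0 pass the dangling check.
match: 0->9, 1->3, 2->8, 3->14
match: 0->9, 1->3, 2->14, 3->8
match: 0->13, 1->5, 2->8, 3->14
match: 0->13, 1->5, 2->14, 3->8
count: 4
applicable_count: 0
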